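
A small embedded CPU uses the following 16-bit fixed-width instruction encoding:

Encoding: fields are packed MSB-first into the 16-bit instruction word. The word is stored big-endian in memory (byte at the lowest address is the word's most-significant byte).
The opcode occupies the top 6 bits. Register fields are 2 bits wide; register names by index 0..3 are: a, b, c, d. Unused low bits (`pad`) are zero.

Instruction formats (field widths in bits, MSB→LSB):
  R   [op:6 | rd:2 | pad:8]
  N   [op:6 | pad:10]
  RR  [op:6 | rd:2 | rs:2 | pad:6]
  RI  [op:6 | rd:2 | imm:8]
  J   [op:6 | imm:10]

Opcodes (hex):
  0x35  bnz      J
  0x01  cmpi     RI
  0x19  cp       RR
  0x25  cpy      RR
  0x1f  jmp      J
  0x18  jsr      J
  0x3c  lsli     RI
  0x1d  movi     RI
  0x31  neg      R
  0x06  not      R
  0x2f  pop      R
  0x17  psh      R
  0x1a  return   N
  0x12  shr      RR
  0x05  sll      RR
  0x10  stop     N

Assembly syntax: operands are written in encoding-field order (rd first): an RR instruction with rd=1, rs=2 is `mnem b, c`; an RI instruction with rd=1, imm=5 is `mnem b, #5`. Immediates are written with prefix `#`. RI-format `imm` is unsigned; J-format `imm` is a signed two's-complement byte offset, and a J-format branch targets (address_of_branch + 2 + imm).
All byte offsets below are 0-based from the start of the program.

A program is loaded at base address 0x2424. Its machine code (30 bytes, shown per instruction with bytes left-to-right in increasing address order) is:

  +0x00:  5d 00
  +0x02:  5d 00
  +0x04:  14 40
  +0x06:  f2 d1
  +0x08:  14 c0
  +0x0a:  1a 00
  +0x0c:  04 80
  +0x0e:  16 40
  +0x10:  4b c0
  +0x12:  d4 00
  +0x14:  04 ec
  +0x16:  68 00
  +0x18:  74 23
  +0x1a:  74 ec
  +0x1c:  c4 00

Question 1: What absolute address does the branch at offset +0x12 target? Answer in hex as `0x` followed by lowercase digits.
0x2438

off 0x12: read d4 00 as big → 0xd400
  opcode bits[15:10]=0x35: bnz/J
  imm@[9:0]=0x0 ⇒ #0
  target = base 0x2424 + off 0x12 + 2 + imm 0 = 0x2438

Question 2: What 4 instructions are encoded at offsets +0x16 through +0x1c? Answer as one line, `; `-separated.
@+16  big-endian(68 00) = 0x6800
  op=0x6800>>10=0x1a ⇒ return (N)
@+18  big-endian(74 23) = 0x7423
  op=0x7423>>10=0x1d ⇒ movi (RI)
  [9:8] rd=0 = a
  [7:0] imm=35 = #35
@+1a  big-endian(74 ec) = 0x74ec
  op=0x74ec>>10=0x1d ⇒ movi (RI)
  [9:8] rd=0 = a
  [7:0] imm=236 = #236
@+1c  big-endian(c4 00) = 0xc400
  op=0xc400>>10=0x31 ⇒ neg (R)
  [9:8] rd=0 = a

return; movi a, #35; movi a, #236; neg a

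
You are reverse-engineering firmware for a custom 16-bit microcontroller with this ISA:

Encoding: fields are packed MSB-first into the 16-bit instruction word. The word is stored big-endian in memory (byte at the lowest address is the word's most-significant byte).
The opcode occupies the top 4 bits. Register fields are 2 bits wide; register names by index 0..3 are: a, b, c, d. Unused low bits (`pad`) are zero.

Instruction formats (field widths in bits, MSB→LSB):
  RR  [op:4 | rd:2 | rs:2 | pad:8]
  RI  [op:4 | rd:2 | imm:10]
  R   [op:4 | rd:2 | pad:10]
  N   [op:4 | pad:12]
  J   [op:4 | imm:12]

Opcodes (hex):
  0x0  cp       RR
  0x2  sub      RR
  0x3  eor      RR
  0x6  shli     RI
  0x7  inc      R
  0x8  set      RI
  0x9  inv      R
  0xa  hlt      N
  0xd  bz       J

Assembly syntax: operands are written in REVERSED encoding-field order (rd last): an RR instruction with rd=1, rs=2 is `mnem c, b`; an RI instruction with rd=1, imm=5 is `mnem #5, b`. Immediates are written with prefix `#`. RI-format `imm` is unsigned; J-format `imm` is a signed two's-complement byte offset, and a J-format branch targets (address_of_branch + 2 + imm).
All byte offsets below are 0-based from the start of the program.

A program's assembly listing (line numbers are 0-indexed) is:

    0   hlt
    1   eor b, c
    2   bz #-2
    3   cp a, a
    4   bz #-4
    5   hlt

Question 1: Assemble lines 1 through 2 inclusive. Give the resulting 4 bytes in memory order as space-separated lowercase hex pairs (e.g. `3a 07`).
1. eor fields op=0x3:4|rd=2:2|rs=1:2|pad=0:8 → word 3900h → 39 00
2. bz fields op=0xd:4|imm=-2:12 → word dffeh → df fe

39 00 df fe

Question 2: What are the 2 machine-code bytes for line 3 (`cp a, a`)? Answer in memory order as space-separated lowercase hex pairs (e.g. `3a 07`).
00 00

line 3 (cp): pack op=0x0:4|rd=0:2|rs=0:2|pad=0:8 = 0x0000; big→ 00 00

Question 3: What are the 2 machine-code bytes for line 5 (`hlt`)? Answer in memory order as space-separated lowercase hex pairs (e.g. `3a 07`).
a0 00

line 5 (hlt): pack op=0xa:4|pad=0:12 = 0xa000; big→ a0 00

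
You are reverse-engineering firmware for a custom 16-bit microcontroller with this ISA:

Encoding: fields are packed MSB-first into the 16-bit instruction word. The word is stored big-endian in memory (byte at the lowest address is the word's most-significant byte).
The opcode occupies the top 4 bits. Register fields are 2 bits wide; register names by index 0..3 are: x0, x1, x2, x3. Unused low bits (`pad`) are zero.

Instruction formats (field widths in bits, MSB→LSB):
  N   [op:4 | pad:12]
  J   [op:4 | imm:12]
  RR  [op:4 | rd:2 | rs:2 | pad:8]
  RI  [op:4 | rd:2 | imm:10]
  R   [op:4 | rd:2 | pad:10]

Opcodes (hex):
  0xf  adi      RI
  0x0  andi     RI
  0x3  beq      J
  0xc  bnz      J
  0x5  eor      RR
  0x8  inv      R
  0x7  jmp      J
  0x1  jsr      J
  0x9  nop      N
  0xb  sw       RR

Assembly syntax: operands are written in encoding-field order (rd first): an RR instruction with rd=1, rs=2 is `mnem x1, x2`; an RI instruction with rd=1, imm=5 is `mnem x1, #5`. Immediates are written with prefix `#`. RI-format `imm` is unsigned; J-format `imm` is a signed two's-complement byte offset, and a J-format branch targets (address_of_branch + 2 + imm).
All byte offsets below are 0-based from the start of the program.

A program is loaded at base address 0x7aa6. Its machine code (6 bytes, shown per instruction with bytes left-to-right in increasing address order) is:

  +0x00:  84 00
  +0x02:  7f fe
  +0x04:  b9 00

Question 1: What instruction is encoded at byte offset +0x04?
off 0x04: read b9 00 as big → 0xb900
  top 4b → 0xb → sw [RR]
  rd@[11:10]=0x2 ⇒ x2
  rs@[9:8]=0x1 ⇒ x1

sw x2, x1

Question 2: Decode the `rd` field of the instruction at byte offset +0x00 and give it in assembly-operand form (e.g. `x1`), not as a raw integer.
x1

+0x00: 84 00 ⇒ word 0x8400 (big)
  op=0x8400>>12=0x8 ⇒ inv (R)
  [11:10] rd=1 = x1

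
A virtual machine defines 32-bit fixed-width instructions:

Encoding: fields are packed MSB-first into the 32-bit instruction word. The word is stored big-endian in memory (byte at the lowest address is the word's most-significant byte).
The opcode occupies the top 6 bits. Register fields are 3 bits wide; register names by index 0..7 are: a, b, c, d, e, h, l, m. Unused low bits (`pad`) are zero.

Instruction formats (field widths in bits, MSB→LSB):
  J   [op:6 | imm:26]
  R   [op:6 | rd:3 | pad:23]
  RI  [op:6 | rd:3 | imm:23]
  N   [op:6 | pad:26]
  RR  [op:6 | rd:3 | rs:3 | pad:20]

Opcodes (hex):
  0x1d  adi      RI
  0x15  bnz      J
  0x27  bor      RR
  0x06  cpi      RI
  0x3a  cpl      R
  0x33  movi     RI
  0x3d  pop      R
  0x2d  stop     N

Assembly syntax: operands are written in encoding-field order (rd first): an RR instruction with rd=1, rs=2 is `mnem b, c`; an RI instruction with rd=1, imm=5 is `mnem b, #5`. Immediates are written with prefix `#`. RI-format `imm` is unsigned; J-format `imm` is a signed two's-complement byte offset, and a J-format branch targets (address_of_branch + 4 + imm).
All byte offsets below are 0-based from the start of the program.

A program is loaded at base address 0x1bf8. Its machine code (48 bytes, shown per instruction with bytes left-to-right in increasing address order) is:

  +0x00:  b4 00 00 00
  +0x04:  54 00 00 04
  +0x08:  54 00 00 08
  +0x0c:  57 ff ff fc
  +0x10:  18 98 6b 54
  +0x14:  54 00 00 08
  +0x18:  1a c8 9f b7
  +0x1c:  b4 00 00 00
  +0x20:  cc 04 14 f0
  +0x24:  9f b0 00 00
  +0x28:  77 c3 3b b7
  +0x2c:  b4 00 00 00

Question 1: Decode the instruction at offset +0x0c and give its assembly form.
bnz #-4

[0c] 57 ff ff fc → 0x57fffffc
  opcode bits[31:26]=0x15: bnz/J
  imm: (w>>0)&0x3ffffff=0x3fffffc (s26→-4) → #-4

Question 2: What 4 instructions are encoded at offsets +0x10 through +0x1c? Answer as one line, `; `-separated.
cpi b, #1600340; bnz #8; cpi h, #4759479; stop

+0x10: 18 98 6b 54 ⇒ word 0x18986b54 (big)
  opcode bits[31:26]=0x6: cpi/RI
  [25:23] rd=1 = b
  [22:0] imm=1600340 = #1600340
+0x14: 54 00 00 08 ⇒ word 0x54000008 (big)
  opcode bits[31:26]=0x15: bnz/J
  [25:0] imm=8 = #8
+0x18: 1a c8 9f b7 ⇒ word 0x1ac89fb7 (big)
  opcode bits[31:26]=0x6: cpi/RI
  [25:23] rd=5 = h
  [22:0] imm=4759479 = #4759479
+0x1c: b4 00 00 00 ⇒ word 0xb4000000 (big)
  opcode bits[31:26]=0x2d: stop/N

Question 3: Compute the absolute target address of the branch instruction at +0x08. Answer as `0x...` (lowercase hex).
+0x08: 54 00 00 08 ⇒ word 0x54000008 (big)
  top 6b → 0x15 → bnz [J]
  imm@[25:0]=0x8 ⇒ #8
  target = base 0x1bf8 + off 0x08 + 4 + imm 8 = 0x1c0c

0x1c0c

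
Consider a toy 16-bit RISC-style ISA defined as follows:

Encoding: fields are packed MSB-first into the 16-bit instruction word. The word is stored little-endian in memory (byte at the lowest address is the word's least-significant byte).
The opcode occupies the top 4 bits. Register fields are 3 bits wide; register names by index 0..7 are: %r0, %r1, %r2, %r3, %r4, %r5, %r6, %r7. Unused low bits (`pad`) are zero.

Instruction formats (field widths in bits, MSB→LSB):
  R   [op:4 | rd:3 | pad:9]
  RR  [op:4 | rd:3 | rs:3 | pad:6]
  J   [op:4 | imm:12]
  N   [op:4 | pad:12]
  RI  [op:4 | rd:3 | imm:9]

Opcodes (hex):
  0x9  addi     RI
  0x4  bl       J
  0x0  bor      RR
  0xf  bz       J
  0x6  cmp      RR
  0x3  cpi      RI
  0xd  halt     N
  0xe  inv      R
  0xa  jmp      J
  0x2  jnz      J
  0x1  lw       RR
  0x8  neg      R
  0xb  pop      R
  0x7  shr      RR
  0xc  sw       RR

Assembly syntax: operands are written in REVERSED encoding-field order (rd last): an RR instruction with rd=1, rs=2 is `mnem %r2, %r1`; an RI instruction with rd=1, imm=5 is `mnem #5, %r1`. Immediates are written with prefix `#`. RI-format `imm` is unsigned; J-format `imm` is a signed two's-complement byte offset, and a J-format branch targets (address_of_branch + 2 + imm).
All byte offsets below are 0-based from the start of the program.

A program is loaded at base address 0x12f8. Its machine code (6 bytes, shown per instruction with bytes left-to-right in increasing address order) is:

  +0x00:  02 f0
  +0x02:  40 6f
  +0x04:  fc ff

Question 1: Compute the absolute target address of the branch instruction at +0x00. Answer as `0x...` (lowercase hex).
[00] 02 f0 → 0xf002
  opcode bits[15:12]=0xf: bz/J
  imm@[11:0]=0x2 ⇒ #2
  target = base 0x12f8 + off 0x00 + 2 + imm 2 = 0x12fc

0x12fc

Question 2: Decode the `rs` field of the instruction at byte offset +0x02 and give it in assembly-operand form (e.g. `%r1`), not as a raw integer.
%r5

[02] 40 6f → 0x6f40
  opcode bits[15:12]=0x6: cmp/RR
  rd: (w>>9)&0x7=0x7 → %r7
  rs: (w>>6)&0x7=0x5 → %r5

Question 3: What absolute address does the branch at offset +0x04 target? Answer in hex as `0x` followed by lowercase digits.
0x12fa

+0x04: fc ff ⇒ word 0xfffc (little)
  top 4b → 0xf → bz [J]
  imm@[11:0]=0xffc (s12→-4) ⇒ #-4
  target = base 0x12f8 + off 0x04 + 2 + imm -4 = 0x12fa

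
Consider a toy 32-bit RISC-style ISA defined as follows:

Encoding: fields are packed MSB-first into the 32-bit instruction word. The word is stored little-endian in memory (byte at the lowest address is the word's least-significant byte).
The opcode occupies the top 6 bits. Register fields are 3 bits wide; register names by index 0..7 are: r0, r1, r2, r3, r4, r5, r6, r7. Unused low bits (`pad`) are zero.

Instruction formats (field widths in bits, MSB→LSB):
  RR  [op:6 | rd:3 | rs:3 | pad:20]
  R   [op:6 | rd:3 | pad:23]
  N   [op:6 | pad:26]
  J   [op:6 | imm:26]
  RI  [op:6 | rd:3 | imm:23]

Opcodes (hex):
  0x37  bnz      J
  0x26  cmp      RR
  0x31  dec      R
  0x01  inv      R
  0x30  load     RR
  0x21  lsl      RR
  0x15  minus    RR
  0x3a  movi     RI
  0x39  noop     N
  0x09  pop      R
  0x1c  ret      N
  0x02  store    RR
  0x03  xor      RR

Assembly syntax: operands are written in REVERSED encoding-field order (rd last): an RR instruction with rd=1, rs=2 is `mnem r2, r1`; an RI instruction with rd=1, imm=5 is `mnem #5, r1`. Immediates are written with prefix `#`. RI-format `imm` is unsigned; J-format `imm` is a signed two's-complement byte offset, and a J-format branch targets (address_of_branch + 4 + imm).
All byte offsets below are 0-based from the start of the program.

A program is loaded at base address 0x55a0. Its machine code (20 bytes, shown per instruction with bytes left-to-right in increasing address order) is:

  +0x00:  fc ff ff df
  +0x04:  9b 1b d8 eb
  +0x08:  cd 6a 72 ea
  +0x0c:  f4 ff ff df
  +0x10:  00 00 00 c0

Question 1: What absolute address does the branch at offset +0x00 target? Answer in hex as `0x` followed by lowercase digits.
0x55a0

+0x00: fc ff ff df ⇒ word 0xdffffffc (little)
  opcode bits[31:26]=0x37: bnz/J
  [25:0] imm=67108860 (s26→-4) = #-4
  target = base 0x55a0 + off 0x00 + 4 + imm -4 = 0x55a0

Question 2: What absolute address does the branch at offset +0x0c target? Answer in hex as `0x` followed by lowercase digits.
0x55a4

off 0x0c: read f4 ff ff df as little → 0xdffffff4
  op=0xdffffff4>>26=0x37 ⇒ bnz (J)
  imm: (w>>0)&0x3ffffff=0x3fffff4 (s26→-12) → #-12
  target = base 0x55a0 + off 0x0c + 4 + imm -12 = 0x55a4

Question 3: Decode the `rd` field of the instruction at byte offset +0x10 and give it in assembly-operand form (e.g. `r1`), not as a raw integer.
r0

[10] 00 00 00 c0 → 0xc0000000
  opcode bits[31:26]=0x30: load/RR
  [25:23] rd=0 = r0
  [22:20] rs=0 = r0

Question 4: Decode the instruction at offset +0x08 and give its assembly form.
movi #7498445, r4

+0x08: cd 6a 72 ea ⇒ word 0xea726acd (little)
  top 6b → 0x3a → movi [RI]
  [25:23] rd=4 = r4
  [22:0] imm=7498445 = #7498445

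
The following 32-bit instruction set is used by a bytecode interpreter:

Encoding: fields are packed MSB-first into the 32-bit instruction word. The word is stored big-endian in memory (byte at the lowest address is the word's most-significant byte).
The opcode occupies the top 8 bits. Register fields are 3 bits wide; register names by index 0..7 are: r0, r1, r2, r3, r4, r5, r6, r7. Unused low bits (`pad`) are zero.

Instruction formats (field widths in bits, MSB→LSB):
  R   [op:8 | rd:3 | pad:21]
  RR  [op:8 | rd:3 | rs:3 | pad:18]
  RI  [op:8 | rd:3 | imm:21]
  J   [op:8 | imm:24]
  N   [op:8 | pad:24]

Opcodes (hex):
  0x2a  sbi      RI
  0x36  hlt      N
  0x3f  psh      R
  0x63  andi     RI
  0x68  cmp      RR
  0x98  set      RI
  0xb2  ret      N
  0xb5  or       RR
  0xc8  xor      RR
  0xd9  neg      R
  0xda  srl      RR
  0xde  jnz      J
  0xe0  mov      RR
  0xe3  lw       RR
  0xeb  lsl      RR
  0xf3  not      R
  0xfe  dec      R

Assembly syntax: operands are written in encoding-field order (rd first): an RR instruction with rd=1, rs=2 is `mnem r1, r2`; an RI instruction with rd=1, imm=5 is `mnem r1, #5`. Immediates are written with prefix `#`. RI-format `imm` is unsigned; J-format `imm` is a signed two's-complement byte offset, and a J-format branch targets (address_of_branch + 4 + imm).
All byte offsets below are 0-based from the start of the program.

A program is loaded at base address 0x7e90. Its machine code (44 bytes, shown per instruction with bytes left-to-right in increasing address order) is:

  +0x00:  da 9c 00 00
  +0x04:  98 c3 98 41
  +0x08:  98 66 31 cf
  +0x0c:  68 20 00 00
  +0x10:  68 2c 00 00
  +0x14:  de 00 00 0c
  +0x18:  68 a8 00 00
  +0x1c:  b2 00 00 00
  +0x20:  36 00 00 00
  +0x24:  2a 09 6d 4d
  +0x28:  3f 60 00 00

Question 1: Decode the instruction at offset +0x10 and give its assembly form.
off 0x10: read 68 2c 00 00 as big → 0x682c0000
  top 8b → 0x68 → cmp [RR]
  rd: (w>>21)&0x7=0x1 → r1
  rs: (w>>18)&0x7=0x3 → r3

cmp r1, r3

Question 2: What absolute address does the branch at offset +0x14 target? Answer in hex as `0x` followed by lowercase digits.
+0x14: de 00 00 0c ⇒ word 0xde00000c (big)
  top 8b → 0xde → jnz [J]
  imm@[23:0]=0xc ⇒ #12
  target = base 0x7e90 + off 0x14 + 4 + imm 12 = 0x7eb4

0x7eb4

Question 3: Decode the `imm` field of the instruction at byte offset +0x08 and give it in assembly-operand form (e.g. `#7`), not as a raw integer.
[08] 98 66 31 cf → 0x986631cf
  op=0x986631cf>>24=0x98 ⇒ set (RI)
  rd@[23:21]=0x3 ⇒ r3
  imm@[20:0]=0x631cf ⇒ #405967

#405967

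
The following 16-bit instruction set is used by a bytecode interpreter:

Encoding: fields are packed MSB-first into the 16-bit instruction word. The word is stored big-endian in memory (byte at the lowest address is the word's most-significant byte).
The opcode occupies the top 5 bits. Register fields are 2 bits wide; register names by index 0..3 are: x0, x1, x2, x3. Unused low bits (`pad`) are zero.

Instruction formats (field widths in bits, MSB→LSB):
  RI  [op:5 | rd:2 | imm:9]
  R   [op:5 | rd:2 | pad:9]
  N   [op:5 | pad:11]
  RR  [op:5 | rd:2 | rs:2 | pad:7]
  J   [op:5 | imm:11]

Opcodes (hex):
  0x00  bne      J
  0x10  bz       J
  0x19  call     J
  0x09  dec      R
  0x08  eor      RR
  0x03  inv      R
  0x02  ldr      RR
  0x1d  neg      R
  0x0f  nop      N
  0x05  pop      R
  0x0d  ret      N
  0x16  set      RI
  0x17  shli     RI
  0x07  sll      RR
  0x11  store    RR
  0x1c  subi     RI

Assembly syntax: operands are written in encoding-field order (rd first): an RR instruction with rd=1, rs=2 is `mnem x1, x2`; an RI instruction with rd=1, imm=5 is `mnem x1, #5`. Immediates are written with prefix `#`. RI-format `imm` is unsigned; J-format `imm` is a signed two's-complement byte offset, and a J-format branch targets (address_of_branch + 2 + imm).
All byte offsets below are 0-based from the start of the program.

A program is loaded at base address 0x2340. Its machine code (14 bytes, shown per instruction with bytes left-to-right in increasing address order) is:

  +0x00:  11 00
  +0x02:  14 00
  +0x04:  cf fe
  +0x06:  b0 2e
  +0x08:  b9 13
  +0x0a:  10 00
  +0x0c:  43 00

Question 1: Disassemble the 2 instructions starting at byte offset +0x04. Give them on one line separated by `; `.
call #-2; set x0, #46

off 0x04: read cf fe as big → 0xcffe
  op=0xcffe>>11=0x19 ⇒ call (J)
  [10:0] imm=2046 (s11→-2) = #-2
off 0x06: read b0 2e as big → 0xb02e
  op=0xb02e>>11=0x16 ⇒ set (RI)
  [10:9] rd=0 = x0
  [8:0] imm=46 = #46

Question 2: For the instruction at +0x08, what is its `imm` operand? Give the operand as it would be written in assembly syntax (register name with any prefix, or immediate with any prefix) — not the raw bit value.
@+08  big-endian(b9 13) = 0xb913
  op=0xb913>>11=0x17 ⇒ shli (RI)
  rd@[10:9]=0x0 ⇒ x0
  imm@[8:0]=0x113 ⇒ #275

#275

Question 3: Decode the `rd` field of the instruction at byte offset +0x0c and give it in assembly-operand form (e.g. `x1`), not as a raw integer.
[0c] 43 00 → 0x4300
  opcode bits[15:11]=0x8: eor/RR
  rd@[10:9]=0x1 ⇒ x1
  rs@[8:7]=0x2 ⇒ x2

x1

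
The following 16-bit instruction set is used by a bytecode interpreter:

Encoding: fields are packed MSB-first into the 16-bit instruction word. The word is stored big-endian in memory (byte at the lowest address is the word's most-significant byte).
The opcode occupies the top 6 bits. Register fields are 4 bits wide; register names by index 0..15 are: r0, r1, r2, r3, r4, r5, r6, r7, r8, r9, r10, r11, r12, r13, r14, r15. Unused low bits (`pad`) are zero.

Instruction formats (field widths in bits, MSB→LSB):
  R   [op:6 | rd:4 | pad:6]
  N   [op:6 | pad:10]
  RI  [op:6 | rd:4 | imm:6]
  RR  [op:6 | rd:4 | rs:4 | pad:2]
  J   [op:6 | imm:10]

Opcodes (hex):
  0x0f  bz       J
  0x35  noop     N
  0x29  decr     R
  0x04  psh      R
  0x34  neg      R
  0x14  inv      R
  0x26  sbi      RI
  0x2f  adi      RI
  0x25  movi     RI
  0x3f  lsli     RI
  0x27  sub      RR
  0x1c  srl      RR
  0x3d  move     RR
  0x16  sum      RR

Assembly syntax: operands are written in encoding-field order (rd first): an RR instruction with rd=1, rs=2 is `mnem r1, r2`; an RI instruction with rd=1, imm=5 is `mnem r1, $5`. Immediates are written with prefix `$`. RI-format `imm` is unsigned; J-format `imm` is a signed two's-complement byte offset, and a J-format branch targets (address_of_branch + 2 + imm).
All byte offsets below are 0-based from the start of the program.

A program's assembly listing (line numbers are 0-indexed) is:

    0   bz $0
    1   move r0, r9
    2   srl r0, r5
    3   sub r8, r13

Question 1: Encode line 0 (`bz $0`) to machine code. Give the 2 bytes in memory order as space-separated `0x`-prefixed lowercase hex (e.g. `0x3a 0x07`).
0. bz fields op=0xf:6|imm=0:10 → word 3c00h → 3c 00

0x3c 0x00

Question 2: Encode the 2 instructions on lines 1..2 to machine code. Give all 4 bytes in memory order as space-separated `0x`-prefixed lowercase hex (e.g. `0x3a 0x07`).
1. move fields op=0x3d:6|rd=0:4|rs=9:4|pad=0:2 → word f424h → f4 24
2. srl fields op=0x1c:6|rd=0:4|rs=5:4|pad=0:2 → word 7014h → 70 14

0xf4 0x24 0x70 0x14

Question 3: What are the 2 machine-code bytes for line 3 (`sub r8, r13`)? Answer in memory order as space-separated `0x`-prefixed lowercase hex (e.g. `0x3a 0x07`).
3. sub fields op=0x27:6|rd=8:4|rs=13:4|pad=0:2 → word 9e34h → 9e 34

0x9e 0x34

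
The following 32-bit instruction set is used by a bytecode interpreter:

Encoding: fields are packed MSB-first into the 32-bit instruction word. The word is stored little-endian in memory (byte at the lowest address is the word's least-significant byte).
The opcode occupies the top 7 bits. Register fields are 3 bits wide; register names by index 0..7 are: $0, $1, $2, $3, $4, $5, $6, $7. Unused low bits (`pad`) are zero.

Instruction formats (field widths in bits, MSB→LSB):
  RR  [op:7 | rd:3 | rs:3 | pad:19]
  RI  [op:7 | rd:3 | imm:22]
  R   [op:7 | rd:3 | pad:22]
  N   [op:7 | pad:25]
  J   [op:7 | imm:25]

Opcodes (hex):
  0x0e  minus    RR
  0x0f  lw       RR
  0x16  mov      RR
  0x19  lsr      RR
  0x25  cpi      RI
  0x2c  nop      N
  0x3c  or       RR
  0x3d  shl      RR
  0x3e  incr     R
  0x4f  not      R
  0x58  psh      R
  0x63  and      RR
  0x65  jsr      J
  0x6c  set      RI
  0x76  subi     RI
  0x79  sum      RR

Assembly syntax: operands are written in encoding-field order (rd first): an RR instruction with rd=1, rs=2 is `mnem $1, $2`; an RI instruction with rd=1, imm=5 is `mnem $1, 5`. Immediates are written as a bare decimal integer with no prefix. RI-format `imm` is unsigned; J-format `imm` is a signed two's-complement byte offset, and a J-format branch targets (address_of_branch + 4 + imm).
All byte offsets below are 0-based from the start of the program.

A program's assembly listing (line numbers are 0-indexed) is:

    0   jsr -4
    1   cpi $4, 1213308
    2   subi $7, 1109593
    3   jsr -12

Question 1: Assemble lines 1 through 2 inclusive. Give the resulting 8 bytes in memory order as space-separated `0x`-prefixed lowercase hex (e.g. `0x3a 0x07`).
L1: cpi op=0x25:7|rd=4:3|imm=1213308:22 ⇒ 0x4b12837c ⇒ little 7c 83 12 4b
L2: subi op=0x76:7|rd=7:3|imm=1109593:22 ⇒ 0xedd0ee59 ⇒ little 59 ee d0 ed

0x7c 0x83 0x12 0x4b 0x59 0xee 0xd0 0xed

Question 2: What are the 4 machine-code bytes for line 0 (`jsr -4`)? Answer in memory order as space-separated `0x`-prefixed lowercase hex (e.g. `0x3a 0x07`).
line 0 (jsr): pack op=0x65:7|imm=-4:25 = 0xcbfffffc; little→ fc ff ff cb

0xfc 0xff 0xff 0xcb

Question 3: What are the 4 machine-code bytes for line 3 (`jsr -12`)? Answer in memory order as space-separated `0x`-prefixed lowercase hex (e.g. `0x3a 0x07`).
L3: jsr op=0x65:7|imm=-12:25 ⇒ 0xcbfffff4 ⇒ little f4 ff ff cb

0xf4 0xff 0xff 0xcb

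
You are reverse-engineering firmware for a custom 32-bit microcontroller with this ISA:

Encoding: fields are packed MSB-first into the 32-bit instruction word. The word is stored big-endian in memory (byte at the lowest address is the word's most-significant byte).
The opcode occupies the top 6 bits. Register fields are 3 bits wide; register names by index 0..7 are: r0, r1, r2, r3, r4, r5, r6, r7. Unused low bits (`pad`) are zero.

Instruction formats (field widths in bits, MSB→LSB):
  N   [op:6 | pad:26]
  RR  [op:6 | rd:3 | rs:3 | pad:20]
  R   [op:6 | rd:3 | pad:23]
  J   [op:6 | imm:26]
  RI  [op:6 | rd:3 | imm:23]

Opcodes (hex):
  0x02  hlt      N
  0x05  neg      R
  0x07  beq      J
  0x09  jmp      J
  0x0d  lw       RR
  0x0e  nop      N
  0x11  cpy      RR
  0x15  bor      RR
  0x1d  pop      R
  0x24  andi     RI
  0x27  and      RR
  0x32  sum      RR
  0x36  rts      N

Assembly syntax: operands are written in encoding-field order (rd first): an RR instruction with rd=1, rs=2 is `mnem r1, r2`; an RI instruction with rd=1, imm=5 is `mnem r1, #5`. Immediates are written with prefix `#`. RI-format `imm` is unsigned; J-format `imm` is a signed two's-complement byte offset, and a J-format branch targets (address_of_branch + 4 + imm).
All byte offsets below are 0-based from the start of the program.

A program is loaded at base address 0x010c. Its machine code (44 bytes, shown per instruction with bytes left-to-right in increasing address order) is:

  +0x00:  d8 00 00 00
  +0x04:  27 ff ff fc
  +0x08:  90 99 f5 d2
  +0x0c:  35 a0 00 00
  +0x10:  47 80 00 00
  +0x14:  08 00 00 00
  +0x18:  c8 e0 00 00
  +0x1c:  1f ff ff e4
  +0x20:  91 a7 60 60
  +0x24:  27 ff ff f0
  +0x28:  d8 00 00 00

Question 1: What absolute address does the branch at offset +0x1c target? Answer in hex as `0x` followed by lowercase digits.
off 0x1c: read 1f ff ff e4 as big → 0x1fffffe4
  op=0x1fffffe4>>26=0x7 ⇒ beq (J)
  imm@[25:0]=0x3ffffe4 (s26→-28) ⇒ #-28
  target = base 0x010c + off 0x1c + 4 + imm -28 = 0x0110

0x0110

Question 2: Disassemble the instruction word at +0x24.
jmp #-16

+0x24: 27 ff ff f0 ⇒ word 0x27fffff0 (big)
  top 6b → 0x9 → jmp [J]
  imm@[25:0]=0x3fffff0 (s26→-16) ⇒ #-16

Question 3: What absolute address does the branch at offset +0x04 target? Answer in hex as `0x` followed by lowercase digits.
0x0110

+0x04: 27 ff ff fc ⇒ word 0x27fffffc (big)
  op=0x27fffffc>>26=0x9 ⇒ jmp (J)
  imm: (w>>0)&0x3ffffff=0x3fffffc (s26→-4) → #-4
  target = base 0x010c + off 0x04 + 4 + imm -4 = 0x0110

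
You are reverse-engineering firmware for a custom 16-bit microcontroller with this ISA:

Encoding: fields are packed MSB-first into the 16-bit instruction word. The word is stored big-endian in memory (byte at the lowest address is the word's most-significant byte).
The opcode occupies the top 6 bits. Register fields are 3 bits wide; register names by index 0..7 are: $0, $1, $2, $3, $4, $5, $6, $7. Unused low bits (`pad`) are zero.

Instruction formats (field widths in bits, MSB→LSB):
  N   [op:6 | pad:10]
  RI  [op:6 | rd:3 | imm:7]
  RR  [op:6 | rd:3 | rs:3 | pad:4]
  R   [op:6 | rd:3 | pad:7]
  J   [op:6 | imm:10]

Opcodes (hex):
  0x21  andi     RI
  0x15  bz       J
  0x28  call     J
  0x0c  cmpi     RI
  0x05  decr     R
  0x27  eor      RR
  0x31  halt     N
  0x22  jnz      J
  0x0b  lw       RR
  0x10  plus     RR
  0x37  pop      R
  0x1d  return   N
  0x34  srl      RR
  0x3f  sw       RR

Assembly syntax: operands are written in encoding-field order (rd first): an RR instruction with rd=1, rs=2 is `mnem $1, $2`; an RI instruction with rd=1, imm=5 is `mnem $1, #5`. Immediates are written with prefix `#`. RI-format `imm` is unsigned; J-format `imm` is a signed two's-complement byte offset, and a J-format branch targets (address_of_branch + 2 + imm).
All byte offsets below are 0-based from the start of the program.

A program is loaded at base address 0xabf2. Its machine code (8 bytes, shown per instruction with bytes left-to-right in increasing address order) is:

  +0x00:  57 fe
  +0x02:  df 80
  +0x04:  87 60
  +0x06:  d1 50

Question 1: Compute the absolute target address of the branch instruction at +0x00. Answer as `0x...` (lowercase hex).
0xabf2

[00] 57 fe → 0x57fe
  op=0x57fe>>10=0x15 ⇒ bz (J)
  [9:0] imm=1022 (s10→-2) = #-2
  target = base 0xabf2 + off 0x00 + 2 + imm -2 = 0xabf2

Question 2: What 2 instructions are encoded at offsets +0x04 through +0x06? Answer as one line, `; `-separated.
andi $6, #96; srl $2, $5

[04] 87 60 → 0x8760
  top 6b → 0x21 → andi [RI]
  rd: (w>>7)&0x7=0x6 → $6
  imm: (w>>0)&0x7f=0x60 → #96
[06] d1 50 → 0xd150
  top 6b → 0x34 → srl [RR]
  rd: (w>>7)&0x7=0x2 → $2
  rs: (w>>4)&0x7=0x5 → $5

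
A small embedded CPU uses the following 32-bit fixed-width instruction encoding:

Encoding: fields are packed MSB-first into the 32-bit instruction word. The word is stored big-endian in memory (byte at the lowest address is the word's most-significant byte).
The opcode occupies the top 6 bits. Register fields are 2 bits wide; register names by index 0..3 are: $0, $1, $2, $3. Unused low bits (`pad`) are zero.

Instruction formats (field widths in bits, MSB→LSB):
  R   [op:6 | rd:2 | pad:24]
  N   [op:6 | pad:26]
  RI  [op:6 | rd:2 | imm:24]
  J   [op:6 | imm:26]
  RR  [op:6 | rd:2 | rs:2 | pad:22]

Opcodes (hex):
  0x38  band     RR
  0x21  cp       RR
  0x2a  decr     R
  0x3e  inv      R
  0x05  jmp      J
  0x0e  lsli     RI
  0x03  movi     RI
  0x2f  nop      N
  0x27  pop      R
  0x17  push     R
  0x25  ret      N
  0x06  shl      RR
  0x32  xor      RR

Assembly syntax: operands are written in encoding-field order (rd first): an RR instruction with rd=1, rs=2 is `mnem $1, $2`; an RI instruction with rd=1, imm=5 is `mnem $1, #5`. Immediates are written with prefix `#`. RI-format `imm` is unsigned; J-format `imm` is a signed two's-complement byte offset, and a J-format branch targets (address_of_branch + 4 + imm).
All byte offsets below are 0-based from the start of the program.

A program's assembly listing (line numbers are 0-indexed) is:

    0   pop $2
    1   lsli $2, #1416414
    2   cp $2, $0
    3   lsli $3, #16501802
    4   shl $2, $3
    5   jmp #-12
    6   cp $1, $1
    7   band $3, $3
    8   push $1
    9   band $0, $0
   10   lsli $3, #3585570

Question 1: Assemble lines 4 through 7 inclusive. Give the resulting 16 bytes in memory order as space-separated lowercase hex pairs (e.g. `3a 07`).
1a c0 00 00 17 ff ff f4 85 40 00 00 e3 c0 00 00

line 4 (shl): pack op=0x6:6|rd=2:2|rs=3:2|pad=0:22 = 0x1ac00000; big→ 1a c0 00 00
line 5 (jmp): pack op=0x5:6|imm=-12:26 = 0x17fffff4; big→ 17 ff ff f4
line 6 (cp): pack op=0x21:6|rd=1:2|rs=1:2|pad=0:22 = 0x85400000; big→ 85 40 00 00
line 7 (band): pack op=0x38:6|rd=3:2|rs=3:2|pad=0:22 = 0xe3c00000; big→ e3 c0 00 00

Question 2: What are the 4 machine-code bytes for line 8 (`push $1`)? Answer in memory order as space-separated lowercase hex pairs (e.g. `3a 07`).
5d 00 00 00

L8: push op=0x17:6|rd=1:2|pad=0:24 ⇒ 0x5d000000 ⇒ big 5d 00 00 00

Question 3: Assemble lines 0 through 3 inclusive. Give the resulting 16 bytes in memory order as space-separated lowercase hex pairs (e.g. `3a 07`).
0. pop fields op=0x27:6|rd=2:2|pad=0:24 → word 9e000000h → 9e 00 00 00
1. lsli fields op=0xe:6|rd=2:2|imm=1416414:24 → word 3a159cdeh → 3a 15 9c de
2. cp fields op=0x21:6|rd=2:2|rs=0:2|pad=0:22 → word 86000000h → 86 00 00 00
3. lsli fields op=0xe:6|rd=3:2|imm=16501802:24 → word 3bfbcc2ah → 3b fb cc 2a

9e 00 00 00 3a 15 9c de 86 00 00 00 3b fb cc 2a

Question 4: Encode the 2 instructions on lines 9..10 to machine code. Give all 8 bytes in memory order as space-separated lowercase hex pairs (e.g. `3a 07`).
line 9 (band): pack op=0x38:6|rd=0:2|rs=0:2|pad=0:22 = 0xe0000000; big→ e0 00 00 00
line 10 (lsli): pack op=0xe:6|rd=3:2|imm=3585570:24 = 0x3b36b622; big→ 3b 36 b6 22

e0 00 00 00 3b 36 b6 22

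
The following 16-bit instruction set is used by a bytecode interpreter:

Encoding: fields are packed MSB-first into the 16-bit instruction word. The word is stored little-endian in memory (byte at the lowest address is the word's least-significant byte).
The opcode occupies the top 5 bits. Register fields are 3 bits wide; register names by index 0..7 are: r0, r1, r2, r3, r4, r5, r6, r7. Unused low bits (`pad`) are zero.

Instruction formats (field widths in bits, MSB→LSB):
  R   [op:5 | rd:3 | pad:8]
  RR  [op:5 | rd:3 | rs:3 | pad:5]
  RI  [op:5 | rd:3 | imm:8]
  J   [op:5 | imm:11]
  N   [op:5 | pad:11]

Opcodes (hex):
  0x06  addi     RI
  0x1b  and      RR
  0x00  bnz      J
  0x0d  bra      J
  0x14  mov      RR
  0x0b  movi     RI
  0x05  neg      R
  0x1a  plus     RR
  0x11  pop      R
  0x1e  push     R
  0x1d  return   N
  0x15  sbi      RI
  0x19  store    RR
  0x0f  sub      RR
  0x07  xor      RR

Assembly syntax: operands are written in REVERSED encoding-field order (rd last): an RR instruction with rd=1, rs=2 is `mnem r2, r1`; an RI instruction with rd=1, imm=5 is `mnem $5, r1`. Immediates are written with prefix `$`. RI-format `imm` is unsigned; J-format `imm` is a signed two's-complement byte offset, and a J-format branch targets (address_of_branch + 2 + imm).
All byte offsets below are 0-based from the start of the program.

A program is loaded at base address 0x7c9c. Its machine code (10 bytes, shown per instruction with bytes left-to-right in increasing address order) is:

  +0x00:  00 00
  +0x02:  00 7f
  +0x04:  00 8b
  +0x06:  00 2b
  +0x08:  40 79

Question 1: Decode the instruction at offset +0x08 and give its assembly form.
off 0x08: read 40 79 as little → 0x7940
  top 5b → 0xf → sub [RR]
  [10:8] rd=1 = r1
  [7:5] rs=2 = r2

sub r2, r1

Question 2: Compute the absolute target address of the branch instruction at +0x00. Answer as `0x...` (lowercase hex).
0x7c9e

+0x00: 00 00 ⇒ word 0x0000 (little)
  op=0x0000>>11=0x0 ⇒ bnz (J)
  imm@[10:0]=0x0 ⇒ $0
  target = base 0x7c9c + off 0x00 + 2 + imm 0 = 0x7c9e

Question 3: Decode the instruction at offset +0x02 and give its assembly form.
sub r0, r7

off 0x02: read 00 7f as little → 0x7f00
  top 5b → 0xf → sub [RR]
  [10:8] rd=7 = r7
  [7:5] rs=0 = r0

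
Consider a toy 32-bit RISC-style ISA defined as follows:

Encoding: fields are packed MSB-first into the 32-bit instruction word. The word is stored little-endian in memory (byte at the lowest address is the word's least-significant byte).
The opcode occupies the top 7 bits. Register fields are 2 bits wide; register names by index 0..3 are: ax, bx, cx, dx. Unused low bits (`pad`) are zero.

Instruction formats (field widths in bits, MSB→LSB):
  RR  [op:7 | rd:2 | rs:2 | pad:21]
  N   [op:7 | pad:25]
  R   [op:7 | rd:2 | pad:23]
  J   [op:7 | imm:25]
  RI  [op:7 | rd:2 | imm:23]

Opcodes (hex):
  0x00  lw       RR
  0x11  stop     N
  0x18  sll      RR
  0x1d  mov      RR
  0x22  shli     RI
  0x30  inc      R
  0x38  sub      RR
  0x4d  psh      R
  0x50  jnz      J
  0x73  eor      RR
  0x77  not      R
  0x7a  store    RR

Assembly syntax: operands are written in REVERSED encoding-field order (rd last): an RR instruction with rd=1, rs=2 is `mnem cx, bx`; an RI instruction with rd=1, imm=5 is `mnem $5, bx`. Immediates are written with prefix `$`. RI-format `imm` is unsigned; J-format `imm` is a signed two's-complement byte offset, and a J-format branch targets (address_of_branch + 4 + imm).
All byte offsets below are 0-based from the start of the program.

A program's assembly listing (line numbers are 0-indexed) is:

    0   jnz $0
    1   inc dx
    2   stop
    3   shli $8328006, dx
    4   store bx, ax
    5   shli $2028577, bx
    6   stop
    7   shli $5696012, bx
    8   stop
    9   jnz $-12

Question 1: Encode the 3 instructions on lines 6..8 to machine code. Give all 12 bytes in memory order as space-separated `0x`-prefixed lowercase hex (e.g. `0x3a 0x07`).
0x00 0x00 0x00 0x22 0x0c 0xea 0xd6 0x44 0x00 0x00 0x00 0x22

line 6 (stop): pack op=0x11:7|pad=0:25 = 0x22000000; little→ 00 00 00 22
line 7 (shli): pack op=0x22:7|rd=1:2|imm=5696012:23 = 0x44d6ea0c; little→ 0c ea d6 44
line 8 (stop): pack op=0x11:7|pad=0:25 = 0x22000000; little→ 00 00 00 22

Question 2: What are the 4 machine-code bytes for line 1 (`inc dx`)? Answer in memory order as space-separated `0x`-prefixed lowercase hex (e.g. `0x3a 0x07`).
1. inc fields op=0x30:7|rd=3:2|pad=0:23 → word 61800000h → 00 00 80 61

0x00 0x00 0x80 0x61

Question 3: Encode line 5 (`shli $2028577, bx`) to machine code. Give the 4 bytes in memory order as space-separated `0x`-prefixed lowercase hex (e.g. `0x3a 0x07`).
5. shli fields op=0x22:7|rd=1:2|imm=2028577:23 → word 449ef421h → 21 f4 9e 44

0x21 0xf4 0x9e 0x44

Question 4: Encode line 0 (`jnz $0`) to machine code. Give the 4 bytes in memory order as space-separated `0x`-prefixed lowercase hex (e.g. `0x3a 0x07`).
0x00 0x00 0x00 0xa0

line 0 (jnz): pack op=0x50:7|imm=0:25 = 0xa0000000; little→ 00 00 00 a0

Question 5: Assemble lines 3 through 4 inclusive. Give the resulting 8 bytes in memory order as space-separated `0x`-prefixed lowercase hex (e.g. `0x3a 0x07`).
line 3 (shli): pack op=0x22:7|rd=3:2|imm=8328006:23 = 0x45ff1346; little→ 46 13 ff 45
line 4 (store): pack op=0x7a:7|rd=0:2|rs=1:2|pad=0:21 = 0xf4200000; little→ 00 00 20 f4

0x46 0x13 0xff 0x45 0x00 0x00 0x20 0xf4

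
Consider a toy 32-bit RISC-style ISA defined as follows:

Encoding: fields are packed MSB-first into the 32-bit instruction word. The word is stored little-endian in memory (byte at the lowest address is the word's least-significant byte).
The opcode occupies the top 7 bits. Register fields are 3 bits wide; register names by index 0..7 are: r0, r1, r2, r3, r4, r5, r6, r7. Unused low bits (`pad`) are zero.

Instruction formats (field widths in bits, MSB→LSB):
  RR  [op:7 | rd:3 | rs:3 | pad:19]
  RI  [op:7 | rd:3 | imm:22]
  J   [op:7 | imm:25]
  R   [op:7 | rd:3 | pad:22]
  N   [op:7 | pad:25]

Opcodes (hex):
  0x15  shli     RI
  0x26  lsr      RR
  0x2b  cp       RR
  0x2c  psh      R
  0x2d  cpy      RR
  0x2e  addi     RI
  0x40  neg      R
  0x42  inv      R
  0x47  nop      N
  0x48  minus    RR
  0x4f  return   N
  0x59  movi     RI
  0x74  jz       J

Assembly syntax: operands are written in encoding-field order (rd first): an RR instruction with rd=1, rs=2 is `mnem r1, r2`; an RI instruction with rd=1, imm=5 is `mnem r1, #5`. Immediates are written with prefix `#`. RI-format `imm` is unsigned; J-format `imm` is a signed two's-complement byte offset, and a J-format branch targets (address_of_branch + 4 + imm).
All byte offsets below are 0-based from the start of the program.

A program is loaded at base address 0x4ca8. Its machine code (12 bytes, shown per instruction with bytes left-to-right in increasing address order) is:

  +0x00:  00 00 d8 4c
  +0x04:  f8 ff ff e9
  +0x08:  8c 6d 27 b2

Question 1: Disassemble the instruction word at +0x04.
off 0x04: read f8 ff ff e9 as little → 0xe9fffff8
  op=0xe9fffff8>>25=0x74 ⇒ jz (J)
  [24:0] imm=33554424 (s25→-8) = #-8

jz #-8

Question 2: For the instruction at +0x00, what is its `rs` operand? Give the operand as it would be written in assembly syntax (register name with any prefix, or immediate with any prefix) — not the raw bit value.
off 0x00: read 00 00 d8 4c as little → 0x4cd80000
  opcode bits[31:25]=0x26: lsr/RR
  [24:22] rd=3 = r3
  [21:19] rs=3 = r3

r3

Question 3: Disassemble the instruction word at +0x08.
[08] 8c 6d 27 b2 → 0xb2276d8c
  op=0xb2276d8c>>25=0x59 ⇒ movi (RI)
  rd: (w>>22)&0x7=0x0 → r0
  imm: (w>>0)&0x3fffff=0x276d8c → #2583948

movi r0, #2583948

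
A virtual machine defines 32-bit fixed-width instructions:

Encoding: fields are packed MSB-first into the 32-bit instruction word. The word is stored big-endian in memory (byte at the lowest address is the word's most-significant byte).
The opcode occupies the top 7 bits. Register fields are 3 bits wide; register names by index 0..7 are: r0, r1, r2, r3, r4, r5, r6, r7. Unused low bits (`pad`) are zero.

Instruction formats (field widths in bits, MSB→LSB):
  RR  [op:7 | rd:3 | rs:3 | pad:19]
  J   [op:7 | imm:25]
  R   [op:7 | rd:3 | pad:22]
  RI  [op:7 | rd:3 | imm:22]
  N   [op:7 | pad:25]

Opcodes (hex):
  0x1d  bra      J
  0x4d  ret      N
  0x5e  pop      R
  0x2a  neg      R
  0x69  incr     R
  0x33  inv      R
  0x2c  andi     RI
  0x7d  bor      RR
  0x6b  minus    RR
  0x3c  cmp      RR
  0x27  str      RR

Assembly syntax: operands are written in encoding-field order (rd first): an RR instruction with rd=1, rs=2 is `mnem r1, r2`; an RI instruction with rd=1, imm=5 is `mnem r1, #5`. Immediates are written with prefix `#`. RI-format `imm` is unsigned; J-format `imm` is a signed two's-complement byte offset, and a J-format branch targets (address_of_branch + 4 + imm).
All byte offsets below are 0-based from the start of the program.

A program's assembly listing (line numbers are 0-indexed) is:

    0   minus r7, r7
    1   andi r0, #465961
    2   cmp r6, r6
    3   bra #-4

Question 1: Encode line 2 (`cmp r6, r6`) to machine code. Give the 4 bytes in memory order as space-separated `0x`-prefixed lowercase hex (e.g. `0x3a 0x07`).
0x79 0xb0 0x00 0x00

line 2 (cmp): pack op=0x3c:7|rd=6:3|rs=6:3|pad=0:19 = 0x79b00000; big→ 79 b0 00 00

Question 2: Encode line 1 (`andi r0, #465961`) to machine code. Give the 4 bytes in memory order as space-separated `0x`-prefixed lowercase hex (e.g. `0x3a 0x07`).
L1: andi op=0x2c:7|rd=0:3|imm=465961:22 ⇒ 0x58071c29 ⇒ big 58 07 1c 29

0x58 0x07 0x1c 0x29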